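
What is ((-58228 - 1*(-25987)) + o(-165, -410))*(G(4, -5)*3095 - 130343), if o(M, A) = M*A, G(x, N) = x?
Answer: -4176951867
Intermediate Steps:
o(M, A) = A*M
((-58228 - 1*(-25987)) + o(-165, -410))*(G(4, -5)*3095 - 130343) = ((-58228 - 1*(-25987)) - 410*(-165))*(4*3095 - 130343) = ((-58228 + 25987) + 67650)*(12380 - 130343) = (-32241 + 67650)*(-117963) = 35409*(-117963) = -4176951867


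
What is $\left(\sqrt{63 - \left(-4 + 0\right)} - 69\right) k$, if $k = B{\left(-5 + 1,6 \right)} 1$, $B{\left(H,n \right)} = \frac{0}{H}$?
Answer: $0$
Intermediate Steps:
$B{\left(H,n \right)} = 0$
$k = 0$ ($k = 0 \cdot 1 = 0$)
$\left(\sqrt{63 - \left(-4 + 0\right)} - 69\right) k = \left(\sqrt{63 - \left(-4 + 0\right)} - 69\right) 0 = \left(\sqrt{63 - -4} - 69\right) 0 = \left(\sqrt{63 + 4} - 69\right) 0 = \left(\sqrt{67} - 69\right) 0 = \left(-69 + \sqrt{67}\right) 0 = 0$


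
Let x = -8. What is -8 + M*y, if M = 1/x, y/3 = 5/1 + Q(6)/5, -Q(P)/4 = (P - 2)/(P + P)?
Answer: -391/40 ≈ -9.7750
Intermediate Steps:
Q(P) = -2*(-2 + P)/P (Q(P) = -4*(P - 2)/(P + P) = -4*(-2 + P)/(2*P) = -4*(-2 + P)*1/(2*P) = -2*(-2 + P)/P)
y = 71/5 (y = 3*(5/1 + (-2 + 4/6)/5) = 3*(5*1 + (-2 + 4*(⅙))*(⅕)) = 3*(5 + (-2 + ⅔)*(⅕)) = 3*(5 - 4/3*⅕) = 3*(5 - 4/15) = 3*(71/15) = 71/5 ≈ 14.200)
M = -⅛ (M = 1/(-8) = -⅛ ≈ -0.12500)
-8 + M*y = -8 - ⅛*71/5 = -8 - 71/40 = -391/40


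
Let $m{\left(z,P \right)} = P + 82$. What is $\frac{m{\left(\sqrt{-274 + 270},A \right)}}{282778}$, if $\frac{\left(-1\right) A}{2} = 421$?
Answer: $- \frac{380}{141389} \approx -0.0026876$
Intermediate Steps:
$A = -842$ ($A = \left(-2\right) 421 = -842$)
$m{\left(z,P \right)} = 82 + P$
$\frac{m{\left(\sqrt{-274 + 270},A \right)}}{282778} = \frac{82 - 842}{282778} = \left(-760\right) \frac{1}{282778} = - \frac{380}{141389}$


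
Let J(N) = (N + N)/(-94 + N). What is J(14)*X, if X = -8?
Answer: 14/5 ≈ 2.8000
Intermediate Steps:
J(N) = 2*N/(-94 + N) (J(N) = (2*N)/(-94 + N) = 2*N/(-94 + N))
J(14)*X = (2*14/(-94 + 14))*(-8) = (2*14/(-80))*(-8) = (2*14*(-1/80))*(-8) = -7/20*(-8) = 14/5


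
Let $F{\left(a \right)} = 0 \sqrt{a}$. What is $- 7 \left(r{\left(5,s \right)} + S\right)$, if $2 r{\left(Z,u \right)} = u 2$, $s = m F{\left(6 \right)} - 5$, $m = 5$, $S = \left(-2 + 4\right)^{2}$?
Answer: $7$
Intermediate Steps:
$S = 4$ ($S = 2^{2} = 4$)
$F{\left(a \right)} = 0$
$s = -5$ ($s = 5 \cdot 0 - 5 = 0 - 5 = -5$)
$r{\left(Z,u \right)} = u$ ($r{\left(Z,u \right)} = \frac{u 2}{2} = \frac{2 u}{2} = u$)
$- 7 \left(r{\left(5,s \right)} + S\right) = - 7 \left(-5 + 4\right) = \left(-7\right) \left(-1\right) = 7$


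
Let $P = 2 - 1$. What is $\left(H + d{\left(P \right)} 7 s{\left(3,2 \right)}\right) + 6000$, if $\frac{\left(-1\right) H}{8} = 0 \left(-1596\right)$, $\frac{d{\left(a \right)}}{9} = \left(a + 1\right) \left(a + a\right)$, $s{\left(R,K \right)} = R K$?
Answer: $7512$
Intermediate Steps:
$P = 1$ ($P = 2 - 1 = 1$)
$s{\left(R,K \right)} = K R$
$d{\left(a \right)} = 18 a \left(1 + a\right)$ ($d{\left(a \right)} = 9 \left(a + 1\right) \left(a + a\right) = 9 \left(1 + a\right) 2 a = 9 \cdot 2 a \left(1 + a\right) = 18 a \left(1 + a\right)$)
$H = 0$ ($H = - 8 \cdot 0 \left(-1596\right) = \left(-8\right) 0 = 0$)
$\left(H + d{\left(P \right)} 7 s{\left(3,2 \right)}\right) + 6000 = \left(0 + 18 \cdot 1 \left(1 + 1\right) 7 \cdot 2 \cdot 3\right) + 6000 = \left(0 + 18 \cdot 1 \cdot 2 \cdot 7 \cdot 6\right) + 6000 = \left(0 + 36 \cdot 7 \cdot 6\right) + 6000 = \left(0 + 252 \cdot 6\right) + 6000 = \left(0 + 1512\right) + 6000 = 1512 + 6000 = 7512$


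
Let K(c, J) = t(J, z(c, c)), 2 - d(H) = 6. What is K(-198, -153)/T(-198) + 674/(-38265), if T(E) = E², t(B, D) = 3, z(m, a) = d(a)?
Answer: -2923189/166682340 ≈ -0.017537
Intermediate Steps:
d(H) = -4 (d(H) = 2 - 1*6 = 2 - 6 = -4)
z(m, a) = -4
K(c, J) = 3
K(-198, -153)/T(-198) + 674/(-38265) = 3/((-198)²) + 674/(-38265) = 3/39204 + 674*(-1/38265) = 3*(1/39204) - 674/38265 = 1/13068 - 674/38265 = -2923189/166682340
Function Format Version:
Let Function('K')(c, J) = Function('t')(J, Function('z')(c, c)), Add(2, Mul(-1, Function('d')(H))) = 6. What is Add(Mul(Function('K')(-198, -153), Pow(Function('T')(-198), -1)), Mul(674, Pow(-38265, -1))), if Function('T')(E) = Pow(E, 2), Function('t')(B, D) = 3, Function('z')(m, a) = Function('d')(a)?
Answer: Rational(-2923189, 166682340) ≈ -0.017537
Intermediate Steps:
Function('d')(H) = -4 (Function('d')(H) = Add(2, Mul(-1, 6)) = Add(2, -6) = -4)
Function('z')(m, a) = -4
Function('K')(c, J) = 3
Add(Mul(Function('K')(-198, -153), Pow(Function('T')(-198), -1)), Mul(674, Pow(-38265, -1))) = Add(Mul(3, Pow(Pow(-198, 2), -1)), Mul(674, Pow(-38265, -1))) = Add(Mul(3, Pow(39204, -1)), Mul(674, Rational(-1, 38265))) = Add(Mul(3, Rational(1, 39204)), Rational(-674, 38265)) = Add(Rational(1, 13068), Rational(-674, 38265)) = Rational(-2923189, 166682340)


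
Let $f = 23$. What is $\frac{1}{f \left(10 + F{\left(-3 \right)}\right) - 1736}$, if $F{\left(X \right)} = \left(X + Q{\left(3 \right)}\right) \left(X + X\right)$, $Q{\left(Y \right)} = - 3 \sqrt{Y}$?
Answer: $- \frac{91}{56523} - \frac{23 \sqrt{3}}{37682} \approx -0.0026672$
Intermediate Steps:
$F{\left(X \right)} = 2 X \left(X - 3 \sqrt{3}\right)$ ($F{\left(X \right)} = \left(X - 3 \sqrt{3}\right) \left(X + X\right) = \left(X - 3 \sqrt{3}\right) 2 X = 2 X \left(X - 3 \sqrt{3}\right)$)
$\frac{1}{f \left(10 + F{\left(-3 \right)}\right) - 1736} = \frac{1}{23 \left(10 + 2 \left(-3\right) \left(-3 - 3 \sqrt{3}\right)\right) - 1736} = \frac{1}{23 \left(10 + \left(18 + 18 \sqrt{3}\right)\right) - 1736} = \frac{1}{23 \left(28 + 18 \sqrt{3}\right) - 1736} = \frac{1}{\left(644 + 414 \sqrt{3}\right) - 1736} = \frac{1}{-1092 + 414 \sqrt{3}}$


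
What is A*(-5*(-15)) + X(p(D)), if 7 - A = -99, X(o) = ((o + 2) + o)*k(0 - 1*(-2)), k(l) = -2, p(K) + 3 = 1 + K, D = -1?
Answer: 7958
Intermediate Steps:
p(K) = -2 + K (p(K) = -3 + (1 + K) = -2 + K)
X(o) = -4 - 4*o (X(o) = ((o + 2) + o)*(-2) = ((2 + o) + o)*(-2) = (2 + 2*o)*(-2) = -4 - 4*o)
A = 106 (A = 7 - 1*(-99) = 7 + 99 = 106)
A*(-5*(-15)) + X(p(D)) = 106*(-5*(-15)) + (-4 - 4*(-2 - 1)) = 106*75 + (-4 - 4*(-3)) = 7950 + (-4 + 12) = 7950 + 8 = 7958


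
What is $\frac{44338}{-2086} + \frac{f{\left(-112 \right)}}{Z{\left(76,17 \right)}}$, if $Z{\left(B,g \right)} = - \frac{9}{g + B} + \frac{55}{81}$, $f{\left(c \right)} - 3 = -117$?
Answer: $- \frac{23641000}{108919} \approx -217.05$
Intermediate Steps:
$f{\left(c \right)} = -114$ ($f{\left(c \right)} = 3 - 117 = -114$)
$Z{\left(B,g \right)} = \frac{55}{81} - \frac{9}{B + g}$ ($Z{\left(B,g \right)} = - \frac{9}{B + g} + 55 \cdot \frac{1}{81} = - \frac{9}{B + g} + \frac{55}{81} = \frac{55}{81} - \frac{9}{B + g}$)
$\frac{44338}{-2086} + \frac{f{\left(-112 \right)}}{Z{\left(76,17 \right)}} = \frac{44338}{-2086} - \frac{114}{\frac{1}{81} \frac{1}{76 + 17} \left(-729 + 55 \cdot 76 + 55 \cdot 17\right)} = 44338 \left(- \frac{1}{2086}\right) - \frac{114}{\frac{1}{81} \cdot \frac{1}{93} \left(-729 + 4180 + 935\right)} = - \frac{3167}{149} - \frac{114}{\frac{1}{81} \cdot \frac{1}{93} \cdot 4386} = - \frac{3167}{149} - \frac{114}{\frac{1462}{2511}} = - \frac{3167}{149} - \frac{143127}{731} = - \frac{23641000}{108919}$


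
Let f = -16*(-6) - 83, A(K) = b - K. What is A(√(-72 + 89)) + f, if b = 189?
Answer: 202 - √17 ≈ 197.88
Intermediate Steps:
A(K) = 189 - K
f = 13 (f = 96 - 83 = 13)
A(√(-72 + 89)) + f = (189 - √(-72 + 89)) + 13 = (189 - √17) + 13 = 202 - √17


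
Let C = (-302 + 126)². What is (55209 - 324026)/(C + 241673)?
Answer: -268817/272649 ≈ -0.98595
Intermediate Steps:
C = 30976 (C = (-176)² = 30976)
(55209 - 324026)/(C + 241673) = (55209 - 324026)/(30976 + 241673) = -268817/272649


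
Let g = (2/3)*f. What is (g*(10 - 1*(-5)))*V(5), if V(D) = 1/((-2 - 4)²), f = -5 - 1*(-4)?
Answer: -5/18 ≈ -0.27778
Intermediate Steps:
f = -1 (f = -5 + 4 = -1)
V(D) = 1/36 (V(D) = 1/((-6)²) = 1/36)
g = -⅔ (g = (2/3)*(-1) = (2*(⅓))*(-1) = (⅔)*(-1) = -⅔ ≈ -0.66667)
(g*(10 - 1*(-5)))*V(5) = -2*(10 - 1*(-5))/3*(1/36) = -2*(10 + 5)/3*(1/36) = -⅔*15*(1/36) = -10*1/36 = -5/18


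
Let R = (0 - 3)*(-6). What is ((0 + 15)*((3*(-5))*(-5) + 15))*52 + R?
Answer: 70218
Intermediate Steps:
R = 18 (R = -3*(-6) = 18)
((0 + 15)*((3*(-5))*(-5) + 15))*52 + R = ((0 + 15)*((3*(-5))*(-5) + 15))*52 + 18 = (15*(-15*(-5) + 15))*52 + 18 = (15*(75 + 15))*52 + 18 = (15*90)*52 + 18 = 1350*52 + 18 = 70200 + 18 = 70218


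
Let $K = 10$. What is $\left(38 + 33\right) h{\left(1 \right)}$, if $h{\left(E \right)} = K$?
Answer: $710$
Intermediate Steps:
$h{\left(E \right)} = 10$
$\left(38 + 33\right) h{\left(1 \right)} = \left(38 + 33\right) 10 = 71 \cdot 10 = 710$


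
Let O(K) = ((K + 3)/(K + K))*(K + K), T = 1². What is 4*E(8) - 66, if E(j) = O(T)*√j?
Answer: -66 + 32*√2 ≈ -20.745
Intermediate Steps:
T = 1
O(K) = 3 + K (O(K) = ((3 + K)/((2*K)))*(2*K) = ((3 + K)*(1/(2*K)))*(2*K) = ((3 + K)/(2*K))*(2*K) = 3 + K)
E(j) = 4*√j (E(j) = (3 + 1)*√j = 4*√j)
4*E(8) - 66 = 4*(4*√8) - 66 = 4*(4*(2*√2)) - 66 = 4*(8*√2) - 66 = 32*√2 - 66 = -66 + 32*√2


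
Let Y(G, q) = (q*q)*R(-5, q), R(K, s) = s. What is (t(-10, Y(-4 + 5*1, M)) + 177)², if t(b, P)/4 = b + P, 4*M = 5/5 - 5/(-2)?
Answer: 319658641/16384 ≈ 19510.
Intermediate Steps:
M = 7/8 (M = (5/5 - 5/(-2))/4 = (5*(⅕) - 5*(-½))/4 = (1 + 5/2)/4 = (¼)*(7/2) = 7/8 ≈ 0.87500)
Y(G, q) = q³ (Y(G, q) = (q*q)*q = q²*q = q³)
t(b, P) = 4*P + 4*b (t(b, P) = 4*(b + P) = 4*(P + b) = 4*P + 4*b)
(t(-10, Y(-4 + 5*1, M)) + 177)² = ((4*(7/8)³ + 4*(-10)) + 177)² = ((4*(343/512) - 40) + 177)² = ((343/128 - 40) + 177)² = (-4777/128 + 177)² = (17879/128)² = 319658641/16384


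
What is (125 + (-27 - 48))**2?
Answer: 2500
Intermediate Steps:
(125 + (-27 - 48))**2 = (125 - 75)**2 = 50**2 = 2500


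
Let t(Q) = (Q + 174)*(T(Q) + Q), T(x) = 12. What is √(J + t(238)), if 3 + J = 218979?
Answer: 2*√80494 ≈ 567.43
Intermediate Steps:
J = 218976 (J = -3 + 218979 = 218976)
t(Q) = (12 + Q)*(174 + Q) (t(Q) = (Q + 174)*(12 + Q) = (174 + Q)*(12 + Q) = (12 + Q)*(174 + Q))
√(J + t(238)) = √(218976 + (2088 + 238² + 186*238)) = √(218976 + (2088 + 56644 + 44268)) = √(218976 + 103000) = √321976 = 2*√80494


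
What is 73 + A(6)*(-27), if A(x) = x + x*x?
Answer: -1061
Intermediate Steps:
A(x) = x + x²
73 + A(6)*(-27) = 73 + (6*(1 + 6))*(-27) = 73 + (6*7)*(-27) = 73 + 42*(-27) = 73 - 1134 = -1061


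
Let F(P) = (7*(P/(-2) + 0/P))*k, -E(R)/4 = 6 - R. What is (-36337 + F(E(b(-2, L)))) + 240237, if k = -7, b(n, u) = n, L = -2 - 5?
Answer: 203116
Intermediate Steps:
L = -7
E(R) = -24 + 4*R (E(R) = -4*(6 - R) = -24 + 4*R)
F(P) = 49*P/2 (F(P) = (7*(P/(-2) + 0/P))*(-7) = (7*(P*(-½) + 0))*(-7) = (7*(-P/2 + 0))*(-7) = (7*(-P/2))*(-7) = -7*P/2*(-7) = 49*P/2)
(-36337 + F(E(b(-2, L)))) + 240237 = (-36337 + 49*(-24 + 4*(-2))/2) + 240237 = (-36337 + 49*(-24 - 8)/2) + 240237 = (-36337 + (49/2)*(-32)) + 240237 = (-36337 - 784) + 240237 = -37121 + 240237 = 203116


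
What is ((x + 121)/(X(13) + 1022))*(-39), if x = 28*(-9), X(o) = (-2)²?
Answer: 1703/342 ≈ 4.9795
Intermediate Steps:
X(o) = 4
x = -252
((x + 121)/(X(13) + 1022))*(-39) = ((-252 + 121)/(4 + 1022))*(-39) = -131/1026*(-39) = 1703/342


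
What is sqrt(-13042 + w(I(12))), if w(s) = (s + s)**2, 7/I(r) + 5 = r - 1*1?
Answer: I*sqrt(117329)/3 ≈ 114.18*I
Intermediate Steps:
I(r) = 7/(-6 + r) (I(r) = 7/(-5 + (r - 1*1)) = 7/(-5 + (r - 1)) = 7/(-5 + (-1 + r)) = 7/(-6 + r))
w(s) = 4*s**2 (w(s) = (2*s)**2 = 4*s**2)
sqrt(-13042 + w(I(12))) = sqrt(-13042 + 4*(7/(-6 + 12))**2) = sqrt(-13042 + 4*(7/6)**2) = sqrt(-13042 + 4*(49/36)) = sqrt(-13042 + 49/9) = sqrt(-117329/9) = I*sqrt(117329)/3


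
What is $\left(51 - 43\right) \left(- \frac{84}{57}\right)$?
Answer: $- \frac{224}{19} \approx -11.789$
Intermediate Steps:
$\left(51 - 43\right) \left(- \frac{84}{57}\right) = 8 \left(\left(-84\right) \frac{1}{57}\right) = 8 \left(- \frac{28}{19}\right) = - \frac{224}{19}$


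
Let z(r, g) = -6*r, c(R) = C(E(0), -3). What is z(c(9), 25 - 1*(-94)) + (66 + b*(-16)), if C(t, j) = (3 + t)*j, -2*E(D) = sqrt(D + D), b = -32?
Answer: 632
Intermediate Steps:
E(D) = -sqrt(2)*sqrt(D)/2 (E(D) = -sqrt(D + D)/2 = -sqrt(2)*sqrt(D)/2)
C(t, j) = j*(3 + t)
c(R) = -9 (c(R) = -3*(3 - sqrt(2)*sqrt(0)/2) = -3*(3 - 1/2*sqrt(2)*0) = -3*(3 + 0) = -3*3 = -9)
z(c(9), 25 - 1*(-94)) + (66 + b*(-16)) = -6*(-9) + (66 - 32*(-16)) = 54 + (66 + 512) = 54 + 578 = 632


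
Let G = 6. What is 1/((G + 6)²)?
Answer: 1/144 ≈ 0.0069444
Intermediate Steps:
1/((G + 6)²) = 1/((6 + 6)²) = 1/(12²) = 1/144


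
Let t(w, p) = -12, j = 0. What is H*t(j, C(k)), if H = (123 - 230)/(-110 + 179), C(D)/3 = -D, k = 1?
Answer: 428/23 ≈ 18.609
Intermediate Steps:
C(D) = -3*D (C(D) = 3*(-D) = -3*D)
H = -107/69 ≈ -1.5507
H*t(j, C(k)) = -107/69*(-12) = 428/23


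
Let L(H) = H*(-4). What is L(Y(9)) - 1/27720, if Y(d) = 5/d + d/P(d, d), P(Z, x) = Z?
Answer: -172481/27720 ≈ -6.2223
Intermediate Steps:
Y(d) = 1 + 5/d (Y(d) = 5/d + d/d = 5/d + 1 = 1 + 5/d)
L(H) = -4*H
L(Y(9)) - 1/27720 = -4*(5 + 9)/9 - 1/27720 = -4*14/9 - 1*1/27720 = -4*14/9 - 1/27720 = -56/9 - 1/27720 = -172481/27720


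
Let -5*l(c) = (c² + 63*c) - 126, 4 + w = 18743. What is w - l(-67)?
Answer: 93837/5 ≈ 18767.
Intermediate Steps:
w = 18739 (w = -4 + 18743 = 18739)
l(c) = 126/5 - 63*c/5 - c²/5 (l(c) = -((c² + 63*c) - 126)/5 = -(-126 + c² + 63*c)/5 = 126/5 - 63*c/5 - c²/5)
w - l(-67) = 18739 - (126/5 - 63/5*(-67) - ⅕*(-67)²) = 18739 - (126/5 + 4221/5 - ⅕*4489) = 18739 - (126/5 + 4221/5 - 4489/5) = 18739 - 1*(-142/5) = 18739 + 142/5 = 93837/5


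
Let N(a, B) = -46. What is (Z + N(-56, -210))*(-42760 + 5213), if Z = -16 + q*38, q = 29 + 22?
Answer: -70438172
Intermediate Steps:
q = 51
Z = 1922 (Z = -16 + 51*38 = -16 + 1938 = 1922)
(Z + N(-56, -210))*(-42760 + 5213) = (1922 - 46)*(-42760 + 5213) = 1876*(-37547) = -70438172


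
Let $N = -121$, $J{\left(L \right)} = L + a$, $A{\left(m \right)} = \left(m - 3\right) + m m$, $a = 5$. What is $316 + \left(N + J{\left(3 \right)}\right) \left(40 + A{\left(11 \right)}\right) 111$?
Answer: $-2119451$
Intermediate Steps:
$A{\left(m \right)} = -3 + m + m^{2}$ ($A{\left(m \right)} = \left(m - 3\right) + m^{2} = \left(-3 + m\right) + m^{2} = -3 + m + m^{2}$)
$J{\left(L \right)} = 5 + L$ ($J{\left(L \right)} = L + 5 = 5 + L$)
$316 + \left(N + J{\left(3 \right)}\right) \left(40 + A{\left(11 \right)}\right) 111 = 316 + \left(-121 + \left(5 + 3\right)\right) \left(40 + \left(-3 + 11 + 11^{2}\right)\right) 111 = 316 + \left(-121 + 8\right) \left(40 + \left(-3 + 11 + 121\right)\right) 111 = 316 + - 113 \left(40 + 129\right) 111 = 316 + \left(-113\right) 169 \cdot 111 = 316 - 2119767 = -2119451$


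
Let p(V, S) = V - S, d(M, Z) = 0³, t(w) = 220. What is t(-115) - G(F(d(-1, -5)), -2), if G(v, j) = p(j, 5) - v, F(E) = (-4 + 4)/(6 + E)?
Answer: 227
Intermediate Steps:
d(M, Z) = 0
F(E) = 0 (F(E) = 0/(6 + E) = 0)
G(v, j) = -5 + j - v (G(v, j) = (j - 1*5) - v = (j - 5) - v = (-5 + j) - v = -5 + j - v)
t(-115) - G(F(d(-1, -5)), -2) = 220 - (-5 - 2 - 1*0) = 220 - (-5 - 2 + 0) = 220 - 1*(-7) = 220 + 7 = 227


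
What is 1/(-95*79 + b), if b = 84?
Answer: -1/7421 ≈ -0.00013475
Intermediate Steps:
1/(-95*79 + b) = 1/(-95*79 + 84) = 1/(-7505 + 84) = 1/(-7421) = -1/7421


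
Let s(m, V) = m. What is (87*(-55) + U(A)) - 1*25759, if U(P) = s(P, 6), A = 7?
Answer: -30537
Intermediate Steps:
U(P) = P
(87*(-55) + U(A)) - 1*25759 = (87*(-55) + 7) - 1*25759 = (-4785 + 7) - 25759 = -4778 - 25759 = -30537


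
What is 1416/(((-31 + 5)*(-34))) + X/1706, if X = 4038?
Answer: 748161/188513 ≈ 3.9688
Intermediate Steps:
1416/(((-31 + 5)*(-34))) + X/1706 = 1416/(((-31 + 5)*(-34))) + 4038/1706 = 1416/((-26*(-34))) + 4038*(1/1706) = 1416/884 + 2019/853 = 1416*(1/884) + 2019/853 = 354/221 + 2019/853 = 748161/188513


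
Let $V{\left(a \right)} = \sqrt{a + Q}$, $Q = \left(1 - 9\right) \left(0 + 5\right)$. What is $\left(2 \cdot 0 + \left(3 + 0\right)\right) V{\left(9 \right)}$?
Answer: $3 i \sqrt{31} \approx 16.703 i$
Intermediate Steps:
$Q = -40$ ($Q = \left(-8\right) 5 = -40$)
$V{\left(a \right)} = \sqrt{-40 + a}$ ($V{\left(a \right)} = \sqrt{a - 40} = \sqrt{-40 + a}$)
$\left(2 \cdot 0 + \left(3 + 0\right)\right) V{\left(9 \right)} = \left(2 \cdot 0 + \left(3 + 0\right)\right) \sqrt{-40 + 9} = \left(0 + 3\right) \sqrt{-31} = 3 i \sqrt{31}$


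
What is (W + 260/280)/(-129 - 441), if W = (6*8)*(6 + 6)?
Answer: -8077/7980 ≈ -1.0122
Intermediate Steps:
W = 576 (W = 48*12 = 576)
(W + 260/280)/(-129 - 441) = (576 + 260/280)/(-129 - 441) = (576 + 260*(1/280))/(-570) = (576 + 13/14)*(-1/570) = (8077/14)*(-1/570) = -8077/7980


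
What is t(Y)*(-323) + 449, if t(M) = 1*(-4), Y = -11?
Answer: 1741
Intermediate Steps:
t(M) = -4
t(Y)*(-323) + 449 = -4*(-323) + 449 = 1292 + 449 = 1741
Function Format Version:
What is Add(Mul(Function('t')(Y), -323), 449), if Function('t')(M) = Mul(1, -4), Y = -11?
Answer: 1741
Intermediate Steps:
Function('t')(M) = -4
Add(Mul(Function('t')(Y), -323), 449) = Add(Mul(-4, -323), 449) = Add(1292, 449) = 1741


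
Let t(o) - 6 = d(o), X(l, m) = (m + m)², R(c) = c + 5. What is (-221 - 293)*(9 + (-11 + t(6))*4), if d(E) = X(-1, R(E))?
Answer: -989450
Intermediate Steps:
R(c) = 5 + c
X(l, m) = 4*m² (X(l, m) = (2*m)² = 4*m²)
d(E) = 4*(5 + E)²
t(o) = 6 + 4*(5 + o)²
(-221 - 293)*(9 + (-11 + t(6))*4) = (-221 - 293)*(9 + (-11 + (6 + 4*(5 + 6)²))*4) = -514*(9 + (-11 + (6 + 4*11²))*4) = -514*(9 + (-11 + (6 + 4*121))*4) = -514*(9 + (-11 + (6 + 484))*4) = -514*(9 + (-11 + 490)*4) = -514*(9 + 479*4) = -514*(9 + 1916) = -514*1925 = -989450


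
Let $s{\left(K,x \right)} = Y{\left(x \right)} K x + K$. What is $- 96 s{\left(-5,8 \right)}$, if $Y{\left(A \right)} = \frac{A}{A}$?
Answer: $4320$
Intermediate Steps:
$Y{\left(A \right)} = 1$
$s{\left(K,x \right)} = K + K x$ ($s{\left(K,x \right)} = 1 K x + K = K x + K = K + K x$)
$- 96 s{\left(-5,8 \right)} = - 96 \left(- 5 \left(1 + 8\right)\right) = - 96 \left(\left(-5\right) 9\right) = \left(-96\right) \left(-45\right) = 4320$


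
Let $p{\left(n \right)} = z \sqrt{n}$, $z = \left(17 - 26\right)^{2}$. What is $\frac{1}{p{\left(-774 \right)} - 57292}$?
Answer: $- \frac{28646}{1643725739} - \frac{243 i \sqrt{86}}{3287451478} \approx -1.7427 \cdot 10^{-5} - 6.8548 \cdot 10^{-7} i$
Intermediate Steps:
$z = 81$ ($z = \left(-9\right)^{2} = 81$)
$p{\left(n \right)} = 81 \sqrt{n}$
$\frac{1}{p{\left(-774 \right)} - 57292} = \frac{1}{81 \sqrt{-774} - 57292} = \frac{1}{81 \cdot 3 i \sqrt{86} - 57292} = \frac{1}{243 i \sqrt{86} - 57292} = \frac{1}{-57292 + 243 i \sqrt{86}}$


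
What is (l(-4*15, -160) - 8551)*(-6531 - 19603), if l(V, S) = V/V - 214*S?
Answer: -671382460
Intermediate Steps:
l(V, S) = 1 - 214*S
(l(-4*15, -160) - 8551)*(-6531 - 19603) = ((1 - 214*(-160)) - 8551)*(-6531 - 19603) = ((1 + 34240) - 8551)*(-26134) = (34241 - 8551)*(-26134) = 25690*(-26134) = -671382460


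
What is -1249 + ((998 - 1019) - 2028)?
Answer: -3298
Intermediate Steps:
-1249 + ((998 - 1019) - 2028) = -1249 + (-21 - 2028) = -1249 - 2049 = -3298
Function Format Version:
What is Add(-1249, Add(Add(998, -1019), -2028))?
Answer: -3298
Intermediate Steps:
Add(-1249, Add(Add(998, -1019), -2028)) = Add(-1249, Add(-21, -2028)) = Add(-1249, -2049) = -3298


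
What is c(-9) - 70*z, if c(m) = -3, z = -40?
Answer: 2797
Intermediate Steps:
c(-9) - 70*z = -3 - 70*(-40) = -3 + 2800 = 2797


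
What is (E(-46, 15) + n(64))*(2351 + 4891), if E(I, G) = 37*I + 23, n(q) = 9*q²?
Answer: 254809770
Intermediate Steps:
E(I, G) = 23 + 37*I
(E(-46, 15) + n(64))*(2351 + 4891) = ((23 + 37*(-46)) + 9*64²)*(2351 + 4891) = ((23 - 1702) + 9*4096)*7242 = (-1679 + 36864)*7242 = 35185*7242 = 254809770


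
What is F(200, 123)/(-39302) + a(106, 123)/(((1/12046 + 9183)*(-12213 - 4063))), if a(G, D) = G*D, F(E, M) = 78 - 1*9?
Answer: -32600489188833/17690079646296122 ≈ -0.0018429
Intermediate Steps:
F(E, M) = 69 (F(E, M) = 78 - 9 = 69)
a(G, D) = D*G
F(200, 123)/(-39302) + a(106, 123)/(((1/12046 + 9183)*(-12213 - 4063))) = 69/(-39302) + (123*106)/(((1/12046 + 9183)*(-12213 - 4063))) = 69*(-1/39302) + 13038/(((1/12046 + 9183)*(-16276))) = -69/39302 + 13038/(((110618419/12046)*(-16276))) = -69/39302 + 13038/(-900212693822/6023) = -69/39302 + 13038*(-6023/900212693822) = -69/39302 - 39263937/450106346911 = -32600489188833/17690079646296122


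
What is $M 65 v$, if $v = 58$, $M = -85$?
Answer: $-320450$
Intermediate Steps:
$M 65 v = \left(-85\right) 65 \cdot 58 = \left(-5525\right) 58 = -320450$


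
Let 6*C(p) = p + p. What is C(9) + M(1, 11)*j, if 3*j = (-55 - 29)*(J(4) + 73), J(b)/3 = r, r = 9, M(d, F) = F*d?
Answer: -30797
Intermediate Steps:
J(b) = 27 (J(b) = 3*9 = 27)
C(p) = p/3 (C(p) = (p + p)/6 = (2*p)/6 = p/3)
j = -2800 (j = ((-55 - 29)*(27 + 73))/3 = (-84*100)/3 = (⅓)*(-8400) = -2800)
C(9) + M(1, 11)*j = (⅓)*9 + (11*1)*(-2800) = 3 + 11*(-2800) = 3 - 30800 = -30797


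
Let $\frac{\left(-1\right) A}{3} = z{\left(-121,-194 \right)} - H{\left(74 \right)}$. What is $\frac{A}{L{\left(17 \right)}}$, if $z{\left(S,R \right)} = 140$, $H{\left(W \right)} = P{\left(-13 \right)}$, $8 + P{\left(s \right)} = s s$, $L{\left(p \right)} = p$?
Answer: $\frac{63}{17} \approx 3.7059$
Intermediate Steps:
$P{\left(s \right)} = -8 + s^{2}$ ($P{\left(s \right)} = -8 + s s = -8 + s^{2}$)
$H{\left(W \right)} = 161$ ($H{\left(W \right)} = -8 + \left(-13\right)^{2} = -8 + 169 = 161$)
$A = 63$ ($A = - 3 \left(140 - 161\right) = \left(-3\right) \left(-21\right) = 63$)
$\frac{A}{L{\left(17 \right)}} = \frac{63}{17}$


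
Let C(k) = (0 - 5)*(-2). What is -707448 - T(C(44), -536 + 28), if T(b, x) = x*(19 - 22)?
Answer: -708972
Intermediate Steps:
C(k) = 10 (C(k) = -5*(-2) = 10)
T(b, x) = -3*x (T(b, x) = x*(-3) = -3*x)
-707448 - T(C(44), -536 + 28) = -707448 - (-3)*(-536 + 28) = -707448 - (-3)*(-508) = -707448 - 1*1524 = -707448 - 1524 = -708972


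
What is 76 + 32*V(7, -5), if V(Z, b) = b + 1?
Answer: -52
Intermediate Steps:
V(Z, b) = 1 + b
76 + 32*V(7, -5) = 76 + 32*(1 - 5) = 76 + 32*(-4) = 76 - 128 = -52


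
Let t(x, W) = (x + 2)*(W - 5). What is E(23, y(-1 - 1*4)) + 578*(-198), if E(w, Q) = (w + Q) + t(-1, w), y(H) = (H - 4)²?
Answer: -114322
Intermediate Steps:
y(H) = (-4 + H)²
t(x, W) = (-5 + W)*(2 + x) (t(x, W) = (2 + x)*(-5 + W) = (-5 + W)*(2 + x))
E(w, Q) = -5 + Q + 2*w (E(w, Q) = (w + Q) + (-10 - 5*(-1) + 2*w + w*(-1)) = (Q + w) + (-10 + 5 + 2*w - w) = (Q + w) + (-5 + w) = -5 + Q + 2*w)
E(23, y(-1 - 1*4)) + 578*(-198) = (-5 + (-4 + (-1 - 1*4))² + 2*23) + 578*(-198) = (-5 + (-4 + (-1 - 4))² + 46) - 114444 = (-5 + (-4 - 5)² + 46) - 114444 = (-5 + (-9)² + 46) - 114444 = (-5 + 81 + 46) - 114444 = 122 - 114444 = -114322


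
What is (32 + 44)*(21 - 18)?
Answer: 228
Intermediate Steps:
(32 + 44)*(21 - 18) = 76*3 = 228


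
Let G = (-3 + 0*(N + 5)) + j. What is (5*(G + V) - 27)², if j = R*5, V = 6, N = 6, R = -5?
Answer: 18769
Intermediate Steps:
j = -25 (j = -5*5 = -25)
G = -28 (G = (-3 + 0*(6 + 5)) - 25 = (-3 + 0*11) - 25 = (-3 + 0) - 25 = -3 - 25 = -28)
(5*(G + V) - 27)² = (5*(-28 + 6) - 27)² = (5*(-22) - 27)² = (-110 - 27)² = (-137)² = 18769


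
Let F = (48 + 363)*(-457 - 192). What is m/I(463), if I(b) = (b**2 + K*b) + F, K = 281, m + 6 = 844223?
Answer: 844217/77733 ≈ 10.860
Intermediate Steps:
m = 844217 (m = -6 + 844223 = 844217)
F = -266739 (F = 411*(-649) = -266739)
I(b) = -266739 + b**2 + 281*b (I(b) = (b**2 + 281*b) - 266739 = -266739 + b**2 + 281*b)
m/I(463) = 844217/(-266739 + 463**2 + 281*463) = 844217/(-266739 + 214369 + 130103) = 844217/77733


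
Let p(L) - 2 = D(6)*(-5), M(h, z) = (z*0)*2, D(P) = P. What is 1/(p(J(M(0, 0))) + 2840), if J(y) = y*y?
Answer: 1/2812 ≈ 0.00035562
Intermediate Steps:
M(h, z) = 0 (M(h, z) = 0*2 = 0)
J(y) = y**2
p(L) = -28 (p(L) = 2 + 6*(-5) = 2 - 30 = -28)
1/(p(J(M(0, 0))) + 2840) = 1/(-28 + 2840) = 1/2812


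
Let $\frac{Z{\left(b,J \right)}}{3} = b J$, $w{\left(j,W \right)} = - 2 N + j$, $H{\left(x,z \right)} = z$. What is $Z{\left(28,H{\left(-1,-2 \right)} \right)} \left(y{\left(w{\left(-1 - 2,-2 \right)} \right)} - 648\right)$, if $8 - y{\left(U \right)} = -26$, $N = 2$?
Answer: $103152$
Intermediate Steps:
$w{\left(j,W \right)} = -4 + j$ ($w{\left(j,W \right)} = \left(-2\right) 2 + j = -4 + j$)
$y{\left(U \right)} = 34$ ($y{\left(U \right)} = 8 - -26 = 8 + 26 = 34$)
$Z{\left(b,J \right)} = 3 J b$ ($Z{\left(b,J \right)} = 3 b J = 3 J b$)
$Z{\left(28,H{\left(-1,-2 \right)} \right)} \left(y{\left(w{\left(-1 - 2,-2 \right)} \right)} - 648\right) = 3 \left(-2\right) 28 \left(34 - 648\right) = \left(-168\right) \left(-614\right) = 103152$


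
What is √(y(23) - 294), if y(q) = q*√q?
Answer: √(-294 + 23*√23) ≈ 13.553*I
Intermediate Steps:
y(q) = q^(3/2)
√(y(23) - 294) = √(23^(3/2) - 294) = √(23*√23 - 294) = √(-294 + 23*√23)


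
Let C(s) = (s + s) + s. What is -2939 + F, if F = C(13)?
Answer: -2900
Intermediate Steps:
C(s) = 3*s (C(s) = 2*s + s = 3*s)
F = 39 (F = 3*13 = 39)
-2939 + F = -2939 + 39 = -2900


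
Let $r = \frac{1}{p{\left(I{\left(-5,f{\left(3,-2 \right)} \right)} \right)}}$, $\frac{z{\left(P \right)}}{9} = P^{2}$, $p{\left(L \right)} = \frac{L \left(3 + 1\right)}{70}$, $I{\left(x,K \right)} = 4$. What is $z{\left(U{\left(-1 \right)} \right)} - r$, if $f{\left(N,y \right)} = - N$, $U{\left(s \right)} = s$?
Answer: $\frac{37}{8} \approx 4.625$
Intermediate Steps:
$p{\left(L \right)} = \frac{2 L}{35}$ ($p{\left(L \right)} = L 4 \cdot \frac{1}{70} = 4 L \frac{1}{70} = \frac{2 L}{35}$)
$z{\left(P \right)} = 9 P^{2}$
$r = \frac{35}{8}$ ($r = \frac{1}{\frac{2}{35} \cdot 4} = \frac{1}{\frac{8}{35}} = \frac{35}{8} \approx 4.375$)
$z{\left(U{\left(-1 \right)} \right)} - r = 9 \left(-1\right)^{2} - \frac{35}{8} = 9 \cdot 1 - \frac{35}{8} = 9 - \frac{35}{8} = \frac{37}{8}$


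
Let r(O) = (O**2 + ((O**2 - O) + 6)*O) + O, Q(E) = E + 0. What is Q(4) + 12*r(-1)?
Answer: -92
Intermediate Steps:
Q(E) = E
r(O) = O + O**2 + O*(6 + O**2 - O) (r(O) = (O**2 + (6 + O**2 - O)*O) + O = (O**2 + O*(6 + O**2 - O)) + O = O + O**2 + O*(6 + O**2 - O))
Q(4) + 12*r(-1) = 4 + 12*(-(7 + (-1)**2)) = 4 + 12*(-(7 + 1)) = 4 + 12*(-1*8) = 4 + 12*(-8) = 4 - 96 = -92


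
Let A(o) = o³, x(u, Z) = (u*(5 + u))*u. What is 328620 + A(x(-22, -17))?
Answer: -557035139732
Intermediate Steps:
x(u, Z) = u²*(5 + u)
328620 + A(x(-22, -17)) = 328620 + ((-22)²*(5 - 22))³ = 328620 + (484*(-17))³ = 328620 + (-8228)³ = 328620 - 557035468352 = -557035139732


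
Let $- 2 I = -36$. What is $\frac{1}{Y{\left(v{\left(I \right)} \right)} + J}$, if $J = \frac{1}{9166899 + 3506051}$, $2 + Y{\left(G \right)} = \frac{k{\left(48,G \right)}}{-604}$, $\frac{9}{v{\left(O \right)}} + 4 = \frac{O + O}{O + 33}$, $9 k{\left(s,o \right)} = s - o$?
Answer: $- \frac{642974791200}{1291950173489} \approx -0.49768$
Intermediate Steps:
$k{\left(s,o \right)} = - \frac{o}{9} + \frac{s}{9}$ ($k{\left(s,o \right)} = \frac{s - o}{9} = - \frac{o}{9} + \frac{s}{9}$)
$I = 18$ ($I = \left(- \frac{1}{2}\right) \left(-36\right) = 18$)
$v{\left(O \right)} = \frac{9}{-4 + \frac{2 O}{33 + O}}$ ($v{\left(O \right)} = \frac{9}{-4 + \frac{O + O}{O + 33}} = \frac{9}{-4 + \frac{2 O}{33 + O}}$)
$Y{\left(G \right)} = - \frac{910}{453} + \frac{G}{5436}$ ($Y{\left(G \right)} = -2 + \frac{- \frac{G}{9} + \frac{1}{9} \cdot 48}{-604} = -2 + \left(- \frac{G}{9} + \frac{16}{3}\right) \left(- \frac{1}{604}\right) = -2 + \left(\frac{16}{3} - \frac{G}{9}\right) \left(- \frac{1}{604}\right) = -2 + \left(- \frac{4}{453} + \frac{G}{5436}\right) = - \frac{910}{453} + \frac{G}{5436}$)
$J = \frac{1}{12672950} \approx 7.8908 \cdot 10^{-8}$
$\frac{1}{Y{\left(v{\left(I \right)} \right)} + J} = \frac{1}{\left(- \frac{910}{453} + \frac{\frac{9}{2} \frac{1}{66 + 18} \left(-33 - 18\right)}{5436}\right) + \frac{1}{12672950}} = \frac{1}{\left(- \frac{910}{453} + \frac{\frac{9}{2} \cdot \frac{1}{84} \left(-33 - 18\right)}{5436}\right) + \frac{1}{12672950}} = \frac{1}{\left(- \frac{910}{453} + \frac{\frac{9}{2} \cdot \frac{1}{84} \left(-51\right)}{5436}\right) + \frac{1}{12672950}} = \frac{1}{\left(- \frac{910}{453} + \frac{1}{5436} \left(- \frac{153}{56}\right)\right) + \frac{1}{12672950}} = \frac{1}{\left(- \frac{910}{453} - \frac{17}{33824}\right) + \frac{1}{12672950}} = \frac{1}{- \frac{203891}{101472} + \frac{1}{12672950}} = \frac{1}{- \frac{1291950173489}{642974791200}} = - \frac{642974791200}{1291950173489}$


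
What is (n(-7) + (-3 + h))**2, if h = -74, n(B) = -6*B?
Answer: 1225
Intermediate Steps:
(n(-7) + (-3 + h))**2 = (-6*(-7) + (-3 - 74))**2 = (42 - 77)**2 = (-35)**2 = 1225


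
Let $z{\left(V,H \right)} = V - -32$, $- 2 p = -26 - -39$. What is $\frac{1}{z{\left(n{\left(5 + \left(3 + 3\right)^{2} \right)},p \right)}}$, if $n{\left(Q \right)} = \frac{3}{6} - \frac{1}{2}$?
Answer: $\frac{1}{32} \approx 0.03125$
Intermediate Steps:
$p = - \frac{13}{2}$ ($p = - \frac{-26 - -39}{2} = - \frac{-26 + 39}{2} = \left(- \frac{1}{2}\right) 13 = - \frac{13}{2} \approx -6.5$)
$n{\left(Q \right)} = 0$ ($n{\left(Q \right)} = 3 \cdot \frac{1}{6} - \frac{1}{2} = \frac{1}{2} - \frac{1}{2} = 0$)
$z{\left(V,H \right)} = 32 + V$ ($z{\left(V,H \right)} = V + 32 = 32 + V$)
$\frac{1}{z{\left(n{\left(5 + \left(3 + 3\right)^{2} \right)},p \right)}} = \frac{1}{32 + 0} = \frac{1}{32}$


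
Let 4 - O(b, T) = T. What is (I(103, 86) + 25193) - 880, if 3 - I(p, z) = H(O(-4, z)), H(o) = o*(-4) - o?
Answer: 23906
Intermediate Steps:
O(b, T) = 4 - T
H(o) = -5*o (H(o) = -4*o - o = -5*o)
I(p, z) = 23 - 5*z (I(p, z) = 3 - (-5)*(4 - z) = 3 - (-20 + 5*z) = 3 + (20 - 5*z) = 23 - 5*z)
(I(103, 86) + 25193) - 880 = ((23 - 5*86) + 25193) - 880 = ((23 - 430) + 25193) - 880 = (-407 + 25193) - 880 = 24786 - 880 = 23906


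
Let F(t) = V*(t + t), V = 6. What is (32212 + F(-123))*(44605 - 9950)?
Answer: 1065156080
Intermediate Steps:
F(t) = 12*t (F(t) = 6*(t + t) = 6*(2*t) = 12*t)
(32212 + F(-123))*(44605 - 9950) = (32212 + 12*(-123))*(44605 - 9950) = (32212 - 1476)*34655 = 30736*34655 = 1065156080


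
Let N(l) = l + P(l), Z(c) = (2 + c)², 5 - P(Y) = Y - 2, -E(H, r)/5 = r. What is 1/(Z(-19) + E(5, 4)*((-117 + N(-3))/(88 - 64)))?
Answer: 3/1142 ≈ 0.0026270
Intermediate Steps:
E(H, r) = -5*r
P(Y) = 7 - Y (P(Y) = 5 - (Y - 2) = 5 - (-2 + Y) = 5 + (2 - Y) = 7 - Y)
N(l) = 7 (N(l) = l + (7 - l) = 7)
1/(Z(-19) + E(5, 4)*((-117 + N(-3))/(88 - 64))) = 1/((2 - 19)² + (-5*4)*((-117 + 7)/(88 - 64))) = 1/((-17)² - (-2200)/24) = 1/(289 - (-2200)/24) = 1/(289 - 20*(-55/12)) = 1/(289 + 275/3) = 1/(1142/3) = 3/1142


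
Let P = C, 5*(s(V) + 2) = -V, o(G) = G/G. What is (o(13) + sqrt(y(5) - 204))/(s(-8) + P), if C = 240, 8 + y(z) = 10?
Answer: 5/1198 + 5*I*sqrt(202)/1198 ≈ 0.0041736 + 0.059318*I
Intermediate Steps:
y(z) = 2 (y(z) = -8 + 10 = 2)
o(G) = 1
s(V) = -2 - V/5 (s(V) = -2 + (-V)/5 = -2 - V/5)
P = 240
(o(13) + sqrt(y(5) - 204))/(s(-8) + P) = (1 + sqrt(2 - 204))/((-2 - 1/5*(-8)) + 240) = (1 + sqrt(-202))/((-2 + 8/5) + 240) = (1 + I*sqrt(202))/(-2/5 + 240) = (1 + I*sqrt(202))/(1198/5) = (1 + I*sqrt(202))*(5/1198) = 5/1198 + 5*I*sqrt(202)/1198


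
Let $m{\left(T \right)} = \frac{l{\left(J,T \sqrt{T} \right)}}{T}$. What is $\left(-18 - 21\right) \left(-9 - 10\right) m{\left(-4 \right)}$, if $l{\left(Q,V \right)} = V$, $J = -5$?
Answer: $1482 i \approx 1482.0 i$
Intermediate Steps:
$m{\left(T \right)} = \sqrt{T}$ ($m{\left(T \right)} = \frac{T \sqrt{T}}{T} = \frac{T^{\frac{3}{2}}}{T} = \sqrt{T}$)
$\left(-18 - 21\right) \left(-9 - 10\right) m{\left(-4 \right)} = \left(-18 - 21\right) \left(-9 - 10\right) \sqrt{-4} = - 39 \left(-9 - 10\right) 2 i = \left(-39\right) \left(-19\right) 2 i = 741 \cdot 2 i = 1482 i$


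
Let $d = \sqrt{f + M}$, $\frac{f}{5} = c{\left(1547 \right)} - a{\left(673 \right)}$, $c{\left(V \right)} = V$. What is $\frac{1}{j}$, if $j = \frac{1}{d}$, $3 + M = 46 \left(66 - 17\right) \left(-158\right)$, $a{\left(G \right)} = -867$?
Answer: $i \sqrt{344065} \approx 586.57 i$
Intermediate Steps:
$M = -356135$ ($M = -3 + 46 \left(66 - 17\right) \left(-158\right) = -3 + 46 \cdot 49 \left(-158\right) = -3 + 2254 \left(-158\right) = -3 - 356132 = -356135$)
$f = 12070$ ($f = 5 \left(1547 - -867\right) = 5 \left(1547 + 867\right) = 5 \cdot 2414 = 12070$)
$d = i \sqrt{344065}$ ($d = \sqrt{12070 - 356135} = \sqrt{-344065} = i \sqrt{344065} \approx 586.57 i$)
$j = - \frac{i \sqrt{344065}}{344065}$ ($j = \frac{1}{i \sqrt{344065}} = - \frac{i \sqrt{344065}}{344065} \approx - 0.0017048 i$)
$\frac{1}{j} = \frac{1}{\left(- \frac{1}{344065}\right) i \sqrt{344065}} = i \sqrt{344065}$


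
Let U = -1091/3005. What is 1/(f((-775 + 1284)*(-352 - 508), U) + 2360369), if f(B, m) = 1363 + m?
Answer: 3005/7097003569 ≈ 4.2342e-7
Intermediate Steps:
U = -1091/3005 (U = -1091*1/3005 = -1091/3005 ≈ -0.36306)
1/(f((-775 + 1284)*(-352 - 508), U) + 2360369) = 1/((1363 - 1091/3005) + 2360369) = 1/(4094724/3005 + 2360369) = 1/(7097003569/3005) = 3005/7097003569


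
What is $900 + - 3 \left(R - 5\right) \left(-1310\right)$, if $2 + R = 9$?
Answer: $8760$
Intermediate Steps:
$R = 7$ ($R = -2 + 9 = 7$)
$900 + - 3 \left(R - 5\right) \left(-1310\right) = 900 + - 3 \left(7 - 5\right) \left(-1310\right) = 900 + \left(-3\right) 2 \left(-1310\right) = 900 - -7860 = 900 + 7860 = 8760$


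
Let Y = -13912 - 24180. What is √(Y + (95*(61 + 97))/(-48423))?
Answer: I*√89318350528698/48423 ≈ 195.17*I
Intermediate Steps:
Y = -38092
√(Y + (95*(61 + 97))/(-48423)) = √(-38092 + (95*(61 + 97))/(-48423)) = √(-38092 + (95*158)*(-1/48423)) = √(-38092 + 15010*(-1/48423)) = √(-38092 - 15010/48423) = √(-1844543926/48423) = I*√89318350528698/48423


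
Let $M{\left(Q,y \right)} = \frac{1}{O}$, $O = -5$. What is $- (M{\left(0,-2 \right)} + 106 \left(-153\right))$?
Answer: $\frac{81091}{5} \approx 16218.0$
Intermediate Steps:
$M{\left(Q,y \right)} = - \frac{1}{5}$ ($M{\left(Q,y \right)} = \frac{1}{-5} = - \frac{1}{5}$)
$- (M{\left(0,-2 \right)} + 106 \left(-153\right)) = - (- \frac{1}{5} + 106 \left(-153\right)) = - (- \frac{1}{5} - 16218) = \left(-1\right) \left(- \frac{81091}{5}\right) = \frac{81091}{5}$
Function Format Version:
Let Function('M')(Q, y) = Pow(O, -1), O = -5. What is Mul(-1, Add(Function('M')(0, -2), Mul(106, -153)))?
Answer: Rational(81091, 5) ≈ 16218.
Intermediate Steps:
Function('M')(Q, y) = Rational(-1, 5) (Function('M')(Q, y) = Pow(-5, -1) = Rational(-1, 5))
Mul(-1, Add(Function('M')(0, -2), Mul(106, -153))) = Mul(-1, Add(Rational(-1, 5), Mul(106, -153))) = Mul(-1, Add(Rational(-1, 5), -16218)) = Mul(-1, Rational(-81091, 5)) = Rational(81091, 5)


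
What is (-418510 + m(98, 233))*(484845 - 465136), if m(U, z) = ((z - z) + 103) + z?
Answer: -8241791366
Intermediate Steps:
m(U, z) = 103 + z (m(U, z) = (0 + 103) + z = 103 + z)
(-418510 + m(98, 233))*(484845 - 465136) = (-418510 + (103 + 233))*(484845 - 465136) = (-418510 + 336)*19709 = -418174*19709 = -8241791366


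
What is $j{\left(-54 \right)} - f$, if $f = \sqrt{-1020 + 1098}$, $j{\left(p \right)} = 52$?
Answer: $52 - \sqrt{78} \approx 43.168$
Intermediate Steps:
$f = \sqrt{78} \approx 8.8318$
$j{\left(-54 \right)} - f = 52 - \sqrt{78}$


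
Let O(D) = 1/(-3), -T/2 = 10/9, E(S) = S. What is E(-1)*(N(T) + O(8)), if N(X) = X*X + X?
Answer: -193/81 ≈ -2.3827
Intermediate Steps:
T = -20/9 ≈ -2.2222
O(D) = -⅓
N(X) = X + X² (N(X) = X² + X = X + X²)
E(-1)*(N(T) + O(8)) = -(-20*(1 - 20/9)/9 - ⅓) = -(-20/9*(-11/9) - ⅓) = -(220/81 - ⅓) = -1*193/81 = -193/81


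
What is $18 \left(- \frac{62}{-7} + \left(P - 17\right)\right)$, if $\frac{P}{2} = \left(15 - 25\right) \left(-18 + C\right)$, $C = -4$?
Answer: $\frac{54414}{7} \approx 7773.4$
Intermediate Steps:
$P = 440$ ($P = 2 \left(15 - 25\right) \left(-18 - 4\right) = 2 \left(\left(-10\right) \left(-22\right)\right) = 2 \cdot 220 = 440$)
$18 \left(- \frac{62}{-7} + \left(P - 17\right)\right) = 18 \left(- \frac{62}{-7} + \left(440 - 17\right)\right) = 18 \left(\left(-62\right) \left(- \frac{1}{7}\right) + \left(440 - 17\right)\right) = 18 \left(\frac{62}{7} + 423\right) = 18 \cdot \frac{3023}{7} = \frac{54414}{7}$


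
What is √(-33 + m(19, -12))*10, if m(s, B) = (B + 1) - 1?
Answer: 30*I*√5 ≈ 67.082*I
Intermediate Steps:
m(s, B) = B (m(s, B) = (1 + B) - 1 = B)
√(-33 + m(19, -12))*10 = √(-33 - 12)*10 = √(-45)*10 = (3*I*√5)*10 = 30*I*√5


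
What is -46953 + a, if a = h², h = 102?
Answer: -36549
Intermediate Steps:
a = 10404 (a = 102² = 10404)
-46953 + a = -46953 + 10404 = -36549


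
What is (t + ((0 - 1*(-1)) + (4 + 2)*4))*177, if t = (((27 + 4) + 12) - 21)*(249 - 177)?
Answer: 284793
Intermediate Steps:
t = 1584 (t = ((31 + 12) - 21)*72 = (43 - 21)*72 = 22*72 = 1584)
(t + ((0 - 1*(-1)) + (4 + 2)*4))*177 = (1584 + ((0 - 1*(-1)) + (4 + 2)*4))*177 = (1584 + ((0 + 1) + 6*4))*177 = (1584 + (1 + 24))*177 = (1584 + 25)*177 = 1609*177 = 284793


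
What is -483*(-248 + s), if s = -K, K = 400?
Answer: 312984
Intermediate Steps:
s = -400 (s = -1*400 = -400)
-483*(-248 + s) = -483*(-248 - 400) = -483*(-648) = 312984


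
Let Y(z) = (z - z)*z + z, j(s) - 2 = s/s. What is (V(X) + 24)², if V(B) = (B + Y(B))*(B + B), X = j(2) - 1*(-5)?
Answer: 78400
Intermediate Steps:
j(s) = 3 (j(s) = 2 + s/s = 2 + 1 = 3)
X = 8 (X = 3 - 1*(-5) = 3 + 5 = 8)
Y(z) = z (Y(z) = 0*z + z = 0 + z = z)
V(B) = 4*B² (V(B) = (B + B)*(B + B) = (2*B)*(2*B) = 4*B²)
(V(X) + 24)² = (4*8² + 24)² = (4*64 + 24)² = (256 + 24)² = 280² = 78400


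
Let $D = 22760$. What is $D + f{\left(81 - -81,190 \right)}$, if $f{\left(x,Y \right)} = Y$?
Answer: $22950$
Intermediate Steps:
$D + f{\left(81 - -81,190 \right)} = 22760 + 190 = 22950$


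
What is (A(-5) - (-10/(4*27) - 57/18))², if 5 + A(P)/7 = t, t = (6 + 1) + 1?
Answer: 429025/729 ≈ 588.51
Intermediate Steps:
t = 8 (t = 7 + 1 = 8)
A(P) = 21 (A(P) = -35 + 7*8 = -35 + 56 = 21)
(A(-5) - (-10/(4*27) - 57/18))² = (21 - (-10/(4*27) - 57/18))² = (21 - (-10/108 - 57*1/18))² = (21 - (-10*1/108 - 19/6))² = (21 - (-5/54 - 19/6))² = (21 - 1*(-88/27))² = (21 + 88/27)² = (655/27)² = 429025/729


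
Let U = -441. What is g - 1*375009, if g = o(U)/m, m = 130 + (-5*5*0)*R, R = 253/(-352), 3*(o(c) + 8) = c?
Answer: -9750265/26 ≈ -3.7501e+5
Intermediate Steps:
o(c) = -8 + c/3
R = -23/32 (R = 253*(-1/352) = -23/32 ≈ -0.71875)
m = 130 (m = 130 + (-5*5*0)*(-23/32) = 130 - 25*0*(-23/32) = 130 + 0*(-23/32) = 130 + 0 = 130)
g = -31/26 (g = (-8 + (⅓)*(-441))/130 = (-8 - 147)*(1/130) = -155*1/130 = -31/26 ≈ -1.1923)
g - 1*375009 = -31/26 - 1*375009 = -31/26 - 375009 = -9750265/26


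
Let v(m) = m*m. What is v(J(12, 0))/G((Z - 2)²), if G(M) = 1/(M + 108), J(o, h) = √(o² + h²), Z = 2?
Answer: 15552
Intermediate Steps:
J(o, h) = √(h² + o²)
v(m) = m²
G(M) = 1/(108 + M)
v(J(12, 0))/G((Z - 2)²) = (√(0² + 12²))²/(1/(108 + (2 - 2)²)) = (√(0 + 144))²/(1/(108 + 0²)) = (√144)²/(1/(108 + 0)) = 12²/(1/108) = 144/(1/108) = 144*108 = 15552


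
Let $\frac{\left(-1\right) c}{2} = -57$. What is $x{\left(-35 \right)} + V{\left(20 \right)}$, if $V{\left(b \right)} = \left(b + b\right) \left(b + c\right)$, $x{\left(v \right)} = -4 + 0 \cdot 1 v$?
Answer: $5356$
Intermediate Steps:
$c = 114$ ($c = \left(-2\right) \left(-57\right) = 114$)
$x{\left(v \right)} = -4$ ($x{\left(v \right)} = -4 + 0 v = -4 + 0 = -4$)
$V{\left(b \right)} = 2 b \left(114 + b\right)$ ($V{\left(b \right)} = \left(b + b\right) \left(b + 114\right) = 2 b \left(114 + b\right)$)
$x{\left(-35 \right)} + V{\left(20 \right)} = -4 + 2 \cdot 20 \left(114 + 20\right) = -4 + 2 \cdot 20 \cdot 134 = -4 + 5360 = 5356$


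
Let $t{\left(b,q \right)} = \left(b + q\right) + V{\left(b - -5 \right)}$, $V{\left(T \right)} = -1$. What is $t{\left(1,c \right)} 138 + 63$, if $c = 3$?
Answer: $477$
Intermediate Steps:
$t{\left(b,q \right)} = -1 + b + q$ ($t{\left(b,q \right)} = \left(b + q\right) - 1 = -1 + b + q$)
$t{\left(1,c \right)} 138 + 63 = \left(-1 + 1 + 3\right) 138 + 63 = 3 \cdot 138 + 63 = 414 + 63 = 477$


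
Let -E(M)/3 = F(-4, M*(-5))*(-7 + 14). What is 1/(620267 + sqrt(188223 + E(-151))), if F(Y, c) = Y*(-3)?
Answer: 620267/384730963318 - sqrt(187971)/384730963318 ≈ 1.6111e-6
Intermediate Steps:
F(Y, c) = -3*Y
E(M) = -252 (E(M) = -3*(-3*(-4))*(-7 + 14) = -36*7 = -3*84 = -252)
1/(620267 + sqrt(188223 + E(-151))) = 1/(620267 + sqrt(188223 - 252)) = 1/(620267 + sqrt(187971))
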